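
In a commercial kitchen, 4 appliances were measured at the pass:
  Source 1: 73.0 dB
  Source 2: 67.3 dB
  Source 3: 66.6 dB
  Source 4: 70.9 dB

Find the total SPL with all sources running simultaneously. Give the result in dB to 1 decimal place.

76.3 dB

Converting to relative power and adding: 10^(73.0/10) + 10^(67.3/10) + 10^(66.6/10) + 10^(70.9/10) = 4.22e+07.
L_total = 10·log₁₀(4.22e+07) = 76.3 dB.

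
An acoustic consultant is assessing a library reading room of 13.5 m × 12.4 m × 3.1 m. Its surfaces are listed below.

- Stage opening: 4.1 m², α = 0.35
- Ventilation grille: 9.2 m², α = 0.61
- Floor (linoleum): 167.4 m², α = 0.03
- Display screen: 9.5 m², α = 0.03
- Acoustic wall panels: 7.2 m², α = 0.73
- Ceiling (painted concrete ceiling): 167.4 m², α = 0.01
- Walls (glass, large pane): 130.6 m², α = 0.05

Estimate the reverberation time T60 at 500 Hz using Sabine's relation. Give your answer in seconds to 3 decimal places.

3.237 s

A = Σ Sᵢαᵢ = 4.1×0.35 + 9.2×0.61 + 167.4×0.03 + 9.5×0.03 + 7.2×0.73 + 167.4×0.01 + 130.6×0.05 = 25.814 sabins.
Volume V = 13.5 × 12.4 × 3.1 = 518.94 m³.
RT60 = 0.161 · V / A = 0.161 × 518.94 / 25.814 = 3.237 s.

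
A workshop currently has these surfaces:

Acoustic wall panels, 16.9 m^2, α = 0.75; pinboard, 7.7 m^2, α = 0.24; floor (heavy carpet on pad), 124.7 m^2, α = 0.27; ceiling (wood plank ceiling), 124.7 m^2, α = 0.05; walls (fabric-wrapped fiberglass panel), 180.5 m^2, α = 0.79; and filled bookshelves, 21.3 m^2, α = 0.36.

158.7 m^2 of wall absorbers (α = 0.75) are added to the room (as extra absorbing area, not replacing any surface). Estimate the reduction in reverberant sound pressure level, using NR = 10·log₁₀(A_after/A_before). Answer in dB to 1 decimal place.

2.0 dB

Summing Sᵢαᵢ: 12.675 + 1.848 + 33.669 + 6.235 + 142.595 + 7.668 → A_before = 204.690 sabins.
Treatment contributes 158.7·0.75 = 119.025 sabins.
A_after = 204.690 + 119.025 = 323.715 sabins.
NR = 10·log₁₀(323.715/204.690) = 2.0 dB.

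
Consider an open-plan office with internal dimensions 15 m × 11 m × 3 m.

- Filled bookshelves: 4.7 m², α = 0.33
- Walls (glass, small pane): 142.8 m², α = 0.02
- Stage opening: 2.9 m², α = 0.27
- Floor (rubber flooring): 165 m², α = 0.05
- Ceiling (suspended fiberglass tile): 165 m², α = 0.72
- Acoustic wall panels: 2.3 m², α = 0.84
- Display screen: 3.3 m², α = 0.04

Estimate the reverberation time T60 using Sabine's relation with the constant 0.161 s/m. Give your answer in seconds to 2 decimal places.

0.59 s

Summing Sᵢαᵢ: 1.551 + 2.856 + 0.783 + 8.250 + 118.800 + 1.932 + 0.132 → A = 134.304 sabins.
V = 15·11·3 = 495 m³.
T = 0.161 V/A = 0.161·495/134.304 = 0.59 s.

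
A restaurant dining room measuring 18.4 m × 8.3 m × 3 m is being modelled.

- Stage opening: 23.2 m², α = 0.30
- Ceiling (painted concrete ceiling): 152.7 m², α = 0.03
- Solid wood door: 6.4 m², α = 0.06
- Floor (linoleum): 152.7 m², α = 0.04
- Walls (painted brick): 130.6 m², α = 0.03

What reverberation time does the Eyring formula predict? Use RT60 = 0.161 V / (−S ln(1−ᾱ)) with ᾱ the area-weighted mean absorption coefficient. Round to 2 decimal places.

S = Σ Sᵢ = 465.6 m².
Σ(Sᵢαᵢ) = 23.2×0.30 + 152.7×0.03 + 6.4×0.06 + 152.7×0.04 + 130.6×0.03 = 21.951.
Mean coefficient ᾱ = A/S = 0.0471.
−S·ln(1−ᾱ) = −465.6 × ln(1 − 0.0471) = 22.463.
V = 18.4 × 8.3 × 3 = 458.16 m³.
RT60 = 0.161 × 458.16 / 22.463 = 3.28 s.

3.28 sec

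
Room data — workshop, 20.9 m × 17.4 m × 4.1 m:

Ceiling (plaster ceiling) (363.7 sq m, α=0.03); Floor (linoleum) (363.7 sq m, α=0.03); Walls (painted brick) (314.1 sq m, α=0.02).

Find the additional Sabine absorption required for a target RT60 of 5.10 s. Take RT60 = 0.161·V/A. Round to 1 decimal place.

Summing Sᵢαᵢ: 10.911 + 10.911 + 6.282 → A₁ = 28.104 sabins.
For T = 5.10 s, need A₂ = 0.161·V/T = 0.161·1491.006/5.10 = 47.069 sabins.
ΔA = A₂ − A₁ = 47.069 − 28.104 = 19.0 sabins.

19.0 sabins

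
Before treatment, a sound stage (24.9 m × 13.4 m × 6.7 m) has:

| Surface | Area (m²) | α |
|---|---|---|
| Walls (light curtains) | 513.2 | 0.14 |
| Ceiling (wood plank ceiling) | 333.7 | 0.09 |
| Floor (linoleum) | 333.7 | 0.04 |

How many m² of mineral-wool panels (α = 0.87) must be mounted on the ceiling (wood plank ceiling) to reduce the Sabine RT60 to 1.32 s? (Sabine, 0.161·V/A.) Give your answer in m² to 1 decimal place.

201.8

A₁ = Σ Sᵢαᵢ = 513.2*0.14 + 333.7*0.09 + 333.7*0.04 = 115.229 sabins.
Required A₂ = 0.161·2235.522/1.32 = 272.666 sabins.
ΔA needed = 272.666 − 115.229 = 157.437 sabins.
Net gain per m²: Δα = 0.87 − 0.09 = 0.78.
Panel area = 157.437 / 0.78 = 201.8 m².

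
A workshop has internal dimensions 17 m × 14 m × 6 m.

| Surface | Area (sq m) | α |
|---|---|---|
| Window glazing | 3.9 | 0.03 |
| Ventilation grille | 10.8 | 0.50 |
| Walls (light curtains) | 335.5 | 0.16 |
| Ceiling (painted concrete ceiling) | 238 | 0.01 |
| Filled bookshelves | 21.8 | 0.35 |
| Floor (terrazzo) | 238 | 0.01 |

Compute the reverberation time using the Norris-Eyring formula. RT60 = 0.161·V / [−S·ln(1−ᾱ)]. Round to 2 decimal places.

3.07 sec

S = Σ Sᵢ = 848.0 sq m.
Absorption A = 3.9·0.03 + 10.8·0.50 + 335.5·0.16 + 238·0.01 + 21.8·0.35 + 238·0.01 = 71.587 sabins.
ᾱ = 71.587 / 848.0 = 0.0844.
Eyring denominator: −S ln(1−ᾱ) = 74.773.
V = 17 × 14 × 6 = 1428 m³.
RT60 = 0.161 × 1428 / 74.773 = 3.07 s.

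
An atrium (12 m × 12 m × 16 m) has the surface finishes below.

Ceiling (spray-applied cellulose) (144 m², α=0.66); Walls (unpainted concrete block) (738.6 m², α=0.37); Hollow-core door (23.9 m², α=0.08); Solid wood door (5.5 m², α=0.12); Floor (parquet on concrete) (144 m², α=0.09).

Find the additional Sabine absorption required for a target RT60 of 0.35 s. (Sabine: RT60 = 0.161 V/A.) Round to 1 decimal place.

A₁ = Σ Sᵢαᵢ = 144×0.66 + 738.6×0.37 + 23.9×0.08 + 5.5×0.12 + 144×0.09 = 383.854 sabins.
Target A₂ = 0.161·2304/0.35 = 1059.840 sabins (V = 2304 m³).
ΔA = A₂ − A₁ = 1059.840 − 383.854 = 676.0 sabins.

676.0 sabins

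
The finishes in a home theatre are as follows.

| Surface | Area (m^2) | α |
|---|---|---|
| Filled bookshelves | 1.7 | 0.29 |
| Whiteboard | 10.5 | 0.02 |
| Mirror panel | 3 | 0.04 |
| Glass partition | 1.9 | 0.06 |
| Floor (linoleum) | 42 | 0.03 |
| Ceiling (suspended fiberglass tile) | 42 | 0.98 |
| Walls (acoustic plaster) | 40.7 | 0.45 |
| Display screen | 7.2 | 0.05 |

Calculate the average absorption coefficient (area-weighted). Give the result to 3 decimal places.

0.416

Total surface area S = 149.0 m^2.
A = 1.7·0.29 + 10.5·0.02 + 3·0.04 + 1.9·0.06 + 42·0.03 + 42·0.98 + 40.7·0.45 + 7.2·0.05 = 62.032 sabins.
ᾱ = A/S = 0.416.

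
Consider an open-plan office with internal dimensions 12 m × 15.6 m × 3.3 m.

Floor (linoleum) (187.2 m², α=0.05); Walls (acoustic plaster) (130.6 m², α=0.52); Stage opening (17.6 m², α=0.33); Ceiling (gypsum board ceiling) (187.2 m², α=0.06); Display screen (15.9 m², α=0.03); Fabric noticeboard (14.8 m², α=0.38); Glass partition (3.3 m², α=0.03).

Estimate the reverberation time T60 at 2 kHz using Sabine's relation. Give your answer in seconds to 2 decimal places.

Summing Sᵢαᵢ: 9.360 + 67.912 + 5.808 + 11.232 + 0.477 + 5.624 + 0.099 → A = 100.512 sabins.
Volume V = 12 × 15.6 × 3.3 = 617.76 m³.
Sabine: RT60 = 0.161 × 617.76 / 100.512 = 0.99 s.

0.99 seconds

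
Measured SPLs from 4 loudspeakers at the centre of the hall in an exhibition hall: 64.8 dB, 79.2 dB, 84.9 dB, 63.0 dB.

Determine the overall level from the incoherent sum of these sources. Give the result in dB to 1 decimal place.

Σ 10^(Lᵢ/10) = 3.972e+08.
Combined level = 10 log₁₀(3.972e+08) = 86.0 dB.

86.0 dB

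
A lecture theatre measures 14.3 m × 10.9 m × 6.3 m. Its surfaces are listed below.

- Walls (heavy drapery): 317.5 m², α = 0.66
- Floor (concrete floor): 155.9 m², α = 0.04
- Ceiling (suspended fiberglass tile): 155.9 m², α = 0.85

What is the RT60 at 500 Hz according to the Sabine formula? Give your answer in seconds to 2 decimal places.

0.45 sec

Summing Sᵢαᵢ: 209.550 + 6.236 + 132.515 → A = 348.301 sabins.
Room volume: 981.981 m³.
RT60 = 0.161 · V / A = 0.161 × 981.981 / 348.301 = 0.45 s.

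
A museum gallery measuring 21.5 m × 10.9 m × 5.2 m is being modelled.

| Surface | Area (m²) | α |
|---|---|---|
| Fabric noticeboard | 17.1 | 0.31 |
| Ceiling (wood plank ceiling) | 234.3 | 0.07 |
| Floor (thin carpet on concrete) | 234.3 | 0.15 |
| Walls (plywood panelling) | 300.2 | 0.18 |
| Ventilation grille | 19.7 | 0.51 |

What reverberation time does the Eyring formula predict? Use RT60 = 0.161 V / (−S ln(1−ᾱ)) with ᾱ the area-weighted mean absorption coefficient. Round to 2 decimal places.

1.50 sec

S = Σ Sᵢ = 805.6 m².
Σ(Sᵢαᵢ) = 17.1×0.31 + 234.3×0.07 + 234.3×0.15 + 300.2×0.18 + 19.7×0.51 = 120.930.
ᾱ = 120.930 / 805.6 = 0.1501.
Eyring denominator: −S ln(1−ᾱ) = 131.020.
V = 21.5 × 10.9 × 5.2 = 1218.62 m³.
T = 0.161·V/[−S·ln(1−ᾱ)] = 0.161·1218.62/131.020 = 1.50 s.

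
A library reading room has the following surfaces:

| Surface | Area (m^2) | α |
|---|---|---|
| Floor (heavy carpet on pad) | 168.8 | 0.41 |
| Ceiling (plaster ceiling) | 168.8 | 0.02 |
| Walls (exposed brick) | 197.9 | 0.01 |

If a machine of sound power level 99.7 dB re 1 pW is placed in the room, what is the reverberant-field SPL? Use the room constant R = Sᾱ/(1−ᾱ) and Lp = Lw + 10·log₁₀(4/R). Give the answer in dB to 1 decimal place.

Σ(Sᵢαᵢ) = 168.8×0.41 + 168.8×0.02 + 197.9×0.01 = 74.563; total area S = 535.5 m^2.
ᾱ = 0.1392, so room constant R = A/(1−ᾱ) = 86.621 m^2.
Lp = Lw + 10 log₁₀(4/R) = 99.7 -13.36 = 86.3 dB.

86.3 dB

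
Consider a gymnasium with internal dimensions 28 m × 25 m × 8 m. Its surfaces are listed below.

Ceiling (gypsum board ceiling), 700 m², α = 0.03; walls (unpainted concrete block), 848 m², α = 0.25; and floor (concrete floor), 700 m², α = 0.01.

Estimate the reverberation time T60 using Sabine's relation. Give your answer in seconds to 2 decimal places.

Summing Sᵢαᵢ: 21.000 + 212.000 + 7.000 → A = 240.000 sabins.
V = 28·25·8 = 5600 m³.
T = 0.161 V/A = 0.161·5600/240.000 = 3.76 s.

3.76 seconds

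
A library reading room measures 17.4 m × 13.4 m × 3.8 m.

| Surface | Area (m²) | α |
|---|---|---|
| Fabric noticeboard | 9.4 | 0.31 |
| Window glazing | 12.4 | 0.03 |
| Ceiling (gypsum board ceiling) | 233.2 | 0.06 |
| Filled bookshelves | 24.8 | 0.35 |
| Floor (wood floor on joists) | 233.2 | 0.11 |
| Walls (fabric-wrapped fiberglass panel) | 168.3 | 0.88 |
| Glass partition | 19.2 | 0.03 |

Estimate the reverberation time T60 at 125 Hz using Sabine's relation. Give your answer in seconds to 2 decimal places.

0.71 sec

Equivalent absorption area: A = 9.4·0.31 + 12.4·0.03 + 233.2·0.06 + 24.8·0.35 + 233.2·0.11 + 168.3·0.88 + 19.2·0.03 = 200.290 m².
V = 17.4·13.4·3.8 = 886.008 m³.
RT60 = 0.161 · V / A = 0.161 × 886.008 / 200.290 = 0.71 s.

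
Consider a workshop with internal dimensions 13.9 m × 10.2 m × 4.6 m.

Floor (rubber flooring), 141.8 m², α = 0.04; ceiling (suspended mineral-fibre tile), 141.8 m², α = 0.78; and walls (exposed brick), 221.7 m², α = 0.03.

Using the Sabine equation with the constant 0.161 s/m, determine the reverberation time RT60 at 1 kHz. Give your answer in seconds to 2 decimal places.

0.85 sec

Summing Sᵢαᵢ: 5.672 + 110.604 + 6.651 → A = 122.927 sabins.
V = 13.9·10.2·4.6 = 652.188 m³.
Sabine: RT60 = 0.161 × 652.188 / 122.927 = 0.85 s.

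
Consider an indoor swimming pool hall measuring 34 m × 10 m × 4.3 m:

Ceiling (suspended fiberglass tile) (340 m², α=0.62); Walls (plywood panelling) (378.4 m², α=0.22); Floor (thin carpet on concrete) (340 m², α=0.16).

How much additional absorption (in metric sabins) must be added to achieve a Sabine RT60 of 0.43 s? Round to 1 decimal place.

199.0 sabins

Equivalent absorption area: A₁ = 340*0.62 + 378.4*0.22 + 340*0.16 = 348.448 m².
For T = 0.43 s, need A₂ = 0.161·V/T = 0.161·1462/0.43 = 547.400 sabins.
ΔA = A₂ − A₁ = 547.400 − 348.448 = 199.0 sabins.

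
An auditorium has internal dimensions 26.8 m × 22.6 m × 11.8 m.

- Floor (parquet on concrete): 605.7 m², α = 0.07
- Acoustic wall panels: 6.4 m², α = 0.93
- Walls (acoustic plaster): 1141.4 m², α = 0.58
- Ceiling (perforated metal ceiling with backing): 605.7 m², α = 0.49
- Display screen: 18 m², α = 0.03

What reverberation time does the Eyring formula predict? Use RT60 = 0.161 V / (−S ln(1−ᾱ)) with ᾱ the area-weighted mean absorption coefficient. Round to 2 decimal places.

Total surface area S = 605.7 + 6.4 + 1141.4 + 605.7 + 18 = 2377.2 m².
Absorption A = 605.7×0.07 + 6.4×0.93 + 1141.4×0.58 + 605.7×0.49 + 18×0.03 = 1007.696 sabins.
Mean coefficient ᾱ = A/S = 0.4239.
−S·ln(1−ᾱ) = −2377.2 × ln(1 − 0.4239) = 1310.964.
V = 26.8 × 22.6 × 11.8 = 7147.024 m³.
RT60 = 0.161 × 7147.024 / 1310.964 = 0.88 s.

0.88 s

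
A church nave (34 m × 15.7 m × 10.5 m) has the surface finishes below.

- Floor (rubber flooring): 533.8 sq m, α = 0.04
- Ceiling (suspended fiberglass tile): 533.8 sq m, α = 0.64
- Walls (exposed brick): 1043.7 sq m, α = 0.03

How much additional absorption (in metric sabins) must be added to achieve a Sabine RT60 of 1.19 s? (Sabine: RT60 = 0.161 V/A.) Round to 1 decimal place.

364.0 sabins

Total absorption A₁ = 533.8×0.04 + 533.8×0.64 + 1043.7×0.03
  = 21.352 + 341.632 + 31.311 = 394.295 sq m sabins.
V = 5604.9 m³. Required absorption A₂ = 0.161 × 5604.9 / 1.19 = 758.310 sabins.
Additional absorption ΔA = 758.310 − 394.295 = 364.0 sabins.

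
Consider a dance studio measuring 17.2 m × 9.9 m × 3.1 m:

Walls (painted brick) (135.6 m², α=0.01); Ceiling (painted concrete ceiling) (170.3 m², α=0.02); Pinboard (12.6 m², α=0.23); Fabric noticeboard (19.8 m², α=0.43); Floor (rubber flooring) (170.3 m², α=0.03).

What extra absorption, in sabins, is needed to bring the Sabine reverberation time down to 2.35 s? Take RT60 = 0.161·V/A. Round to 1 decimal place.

Summing Sᵢαᵢ: 1.356 + 3.406 + 2.898 + 8.514 + 5.109 → A₁ = 21.283 sabins.
Target A₂ = 0.161·527.868/2.35 = 36.165 sabins (V = 527.868 m³).
ΔA = A₂ − A₁ = 36.165 − 21.283 = 14.9 sabins.

14.9 sabins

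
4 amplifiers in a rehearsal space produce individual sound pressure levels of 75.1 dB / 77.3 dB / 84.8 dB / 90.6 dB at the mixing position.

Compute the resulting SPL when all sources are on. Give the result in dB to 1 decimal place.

91.9 dB

Σ 10^(Lᵢ/10) = 1.536e+09.
L_total = 10·log₁₀(1.536e+09) = 91.9 dB.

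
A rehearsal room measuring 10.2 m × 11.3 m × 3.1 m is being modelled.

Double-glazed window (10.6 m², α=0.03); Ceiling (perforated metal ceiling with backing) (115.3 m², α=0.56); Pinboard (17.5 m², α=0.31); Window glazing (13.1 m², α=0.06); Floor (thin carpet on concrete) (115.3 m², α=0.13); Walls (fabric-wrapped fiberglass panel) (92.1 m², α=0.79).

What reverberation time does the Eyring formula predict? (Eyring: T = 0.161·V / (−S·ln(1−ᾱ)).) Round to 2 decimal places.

0.28 sec

Total surface area S = 10.6 + 115.3 + 17.5 + 13.1 + 115.3 + 92.1 = 363.9 m².
Absorption A = 10.6×0.03 + 115.3×0.56 + 17.5×0.31 + 13.1×0.06 + 115.3×0.13 + 92.1×0.79 = 158.845 sabins.
ᾱ = 158.845 / 363.9 = 0.4365.
Eyring denominator: −S ln(1−ᾱ) = 208.729.
V = 10.2 × 11.3 × 3.1 = 357.306 m³.
T = 0.161·V/[−S·ln(1−ᾱ)] = 0.161·357.306/208.729 = 0.28 s.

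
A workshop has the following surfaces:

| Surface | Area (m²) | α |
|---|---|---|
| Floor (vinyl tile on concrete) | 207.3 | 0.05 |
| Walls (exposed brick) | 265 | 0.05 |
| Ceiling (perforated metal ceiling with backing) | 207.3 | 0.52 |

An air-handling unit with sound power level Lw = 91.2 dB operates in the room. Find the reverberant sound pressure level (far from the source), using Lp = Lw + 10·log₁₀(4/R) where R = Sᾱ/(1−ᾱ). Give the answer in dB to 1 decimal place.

75.1 dB

A = 131.411 sabins; S = 679.6 m².
ᾱ = 131.411/679.6 = 0.1934; R = Sᾱ/(1−ᾱ) = 131.411/(1−0.1934) = 162.920 m².
Lp = Lw + 10 log₁₀(4/R) = 91.2 -16.10 = 75.1 dB.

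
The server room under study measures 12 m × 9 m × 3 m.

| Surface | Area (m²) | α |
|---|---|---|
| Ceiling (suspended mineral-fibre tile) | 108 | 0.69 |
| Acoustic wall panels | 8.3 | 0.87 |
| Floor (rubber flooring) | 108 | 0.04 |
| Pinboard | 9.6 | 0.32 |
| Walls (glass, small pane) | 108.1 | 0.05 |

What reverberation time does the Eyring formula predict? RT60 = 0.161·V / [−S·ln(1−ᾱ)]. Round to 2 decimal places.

0.47 seconds

Total surface area S = 108 + 8.3 + 108 + 9.6 + 108.1 = 342.0 m².
Absorption A = 108·0.69 + 8.3·0.87 + 108·0.04 + 9.6·0.32 + 108.1·0.05 = 94.538 sabins.
Mean coefficient ᾱ = A/S = 0.2764.
−S·ln(1−ᾱ) = −342.0 × ln(1 − 0.2764) = 110.643.
V = 12 × 9 × 3 = 324 m³.
RT60 = 0.161 × 324 / 110.643 = 0.47 s.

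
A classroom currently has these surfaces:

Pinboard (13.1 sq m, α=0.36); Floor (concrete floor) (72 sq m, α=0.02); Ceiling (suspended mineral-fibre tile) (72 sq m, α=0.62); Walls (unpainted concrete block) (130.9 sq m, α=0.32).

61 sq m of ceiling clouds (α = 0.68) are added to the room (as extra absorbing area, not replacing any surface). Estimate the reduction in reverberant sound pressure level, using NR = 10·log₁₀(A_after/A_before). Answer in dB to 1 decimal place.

A_before = Σ Sᵢαᵢ = 13.1·0.36 + 72·0.02 + 72·0.62 + 130.9·0.32 = 92.684 sabins.
Treatment contributes 61·0.68 = 41.480 sabins.
A_after = 92.684 + 41.480 = 134.164 sabins.
Reduction = 10 log₁₀(A_after/A_before) = 10 log₁₀(1.4475) = 1.6 dB.

1.6 dB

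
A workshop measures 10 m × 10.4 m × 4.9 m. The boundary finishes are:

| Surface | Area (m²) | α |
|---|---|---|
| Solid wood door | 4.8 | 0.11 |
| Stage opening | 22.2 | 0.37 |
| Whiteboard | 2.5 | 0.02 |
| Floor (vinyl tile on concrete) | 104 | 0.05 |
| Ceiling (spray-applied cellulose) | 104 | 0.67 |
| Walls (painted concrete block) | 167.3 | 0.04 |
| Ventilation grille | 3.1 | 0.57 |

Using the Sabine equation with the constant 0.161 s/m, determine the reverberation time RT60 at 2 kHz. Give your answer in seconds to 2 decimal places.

0.89 s

Equivalent absorption area: A = 4.8×0.11 + 22.2×0.37 + 2.5×0.02 + 104×0.05 + 104×0.67 + 167.3×0.04 + 3.1×0.57 = 92.131 m².
Room volume: 509.6 m³.
T = 0.161 V/A = 0.161·509.6/92.131 = 0.89 s.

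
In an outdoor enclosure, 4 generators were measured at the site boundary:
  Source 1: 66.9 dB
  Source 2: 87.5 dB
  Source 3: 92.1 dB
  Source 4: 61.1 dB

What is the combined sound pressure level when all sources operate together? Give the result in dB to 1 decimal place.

93.4 dB

Converting to relative power and adding: 10^(66.9/10) + 10^(87.5/10) + 10^(92.1/10) + 10^(61.1/10) = 2.19e+09.
Combined level = 10 log₁₀(2.19e+09) = 93.4 dB.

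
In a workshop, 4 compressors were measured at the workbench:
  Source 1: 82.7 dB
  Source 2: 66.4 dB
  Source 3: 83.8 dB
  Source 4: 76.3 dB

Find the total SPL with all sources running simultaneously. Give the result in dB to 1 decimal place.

86.7 dB

Converting to relative power and adding: 10^(82.7/10) + 10^(66.4/10) + 10^(83.8/10) + 10^(76.3/10) = 4.731e+08.
L_total = 10·log₁₀(4.731e+08) = 86.7 dB.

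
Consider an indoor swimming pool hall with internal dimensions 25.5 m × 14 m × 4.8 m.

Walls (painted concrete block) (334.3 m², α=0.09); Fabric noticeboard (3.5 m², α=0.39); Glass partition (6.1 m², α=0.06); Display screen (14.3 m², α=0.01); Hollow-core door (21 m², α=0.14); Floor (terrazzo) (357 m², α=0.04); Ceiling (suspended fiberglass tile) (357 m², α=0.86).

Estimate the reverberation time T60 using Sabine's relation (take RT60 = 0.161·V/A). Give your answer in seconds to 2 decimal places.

0.77 sec

A = Σ Sᵢαᵢ = 334.3*0.09 + 3.5*0.39 + 6.1*0.06 + 14.3*0.01 + 21*0.14 + 357*0.04 + 357*0.86 = 356.201 sabins.
Room volume: 1713.6 m³.
T = 0.161 V/A = 0.161·1713.6/356.201 = 0.77 s.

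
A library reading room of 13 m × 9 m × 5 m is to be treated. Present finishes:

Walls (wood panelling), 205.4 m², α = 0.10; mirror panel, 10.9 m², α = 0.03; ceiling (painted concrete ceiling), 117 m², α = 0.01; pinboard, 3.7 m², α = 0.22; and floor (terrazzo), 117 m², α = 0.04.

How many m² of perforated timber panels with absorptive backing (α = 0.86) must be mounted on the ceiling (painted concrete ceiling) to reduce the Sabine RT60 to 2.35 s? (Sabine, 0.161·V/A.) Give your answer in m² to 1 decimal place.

14.8

A₁ = Σ Sᵢαᵢ = 205.4·0.10 + 10.9·0.03 + 117·0.01 + 3.7·0.22 + 117·0.04 = 27.531 sabins.
Required A₂ = 0.161·585/2.35 = 40.079 sabins.
ΔA needed = 40.079 − 27.531 = 12.548 sabins.
Net gain per m²: Δα = 0.86 − 0.01 = 0.85.
Area = ΔA/Δα = 12.548/0.85 = 14.8 m².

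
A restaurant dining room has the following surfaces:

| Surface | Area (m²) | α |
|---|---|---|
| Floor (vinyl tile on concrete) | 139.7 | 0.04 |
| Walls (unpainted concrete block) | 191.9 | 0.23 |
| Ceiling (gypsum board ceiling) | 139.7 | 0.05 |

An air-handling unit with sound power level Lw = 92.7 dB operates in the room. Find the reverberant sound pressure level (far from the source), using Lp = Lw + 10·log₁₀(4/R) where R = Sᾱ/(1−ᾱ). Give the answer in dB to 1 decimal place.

A = 56.710 sabins; S = 471.3 m².
ᾱ = 0.1203, so room constant R = A/(1−ᾱ) = 64.465 m².
Lp = 92.7 + 10·log₁₀(4/64.465) = 92.7 + (-12.07) = 80.6 dB.

80.6 dB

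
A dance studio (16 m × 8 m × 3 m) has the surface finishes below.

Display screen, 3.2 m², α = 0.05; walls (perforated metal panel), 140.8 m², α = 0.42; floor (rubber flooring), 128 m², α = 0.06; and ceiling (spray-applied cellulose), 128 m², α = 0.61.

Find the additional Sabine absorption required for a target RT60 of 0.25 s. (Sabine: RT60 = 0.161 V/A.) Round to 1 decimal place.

102.2 sabins

Summing Sᵢαᵢ: 0.160 + 59.136 + 7.680 + 78.080 → A₁ = 145.056 sabins.
For T = 0.25 s, need A₂ = 0.161·V/T = 0.161·384/0.25 = 247.296 sabins.
ΔA = A₂ − A₁ = 247.296 − 145.056 = 102.2 sabins.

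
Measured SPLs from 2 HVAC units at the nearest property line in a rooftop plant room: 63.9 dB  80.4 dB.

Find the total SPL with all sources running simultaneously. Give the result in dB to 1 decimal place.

80.5 dB

Σ 10^(Lᵢ/10) = 1.121e+08.
Back to dB: 10·log₁₀ Σ = 80.5 dB.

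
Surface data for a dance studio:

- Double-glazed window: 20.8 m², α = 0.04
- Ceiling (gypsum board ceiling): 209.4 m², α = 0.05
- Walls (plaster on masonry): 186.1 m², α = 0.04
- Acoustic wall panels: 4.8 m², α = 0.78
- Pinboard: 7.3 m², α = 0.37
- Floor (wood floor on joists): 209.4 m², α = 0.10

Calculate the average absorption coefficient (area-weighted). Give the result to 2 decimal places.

0.07

Total surface area S = 637.8 m².
Weighted sum Σ Sα = 46.131.
ᾱ = A/S = 0.07.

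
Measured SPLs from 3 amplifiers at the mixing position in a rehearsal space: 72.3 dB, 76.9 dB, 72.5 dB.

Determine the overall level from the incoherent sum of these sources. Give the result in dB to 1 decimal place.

Sum in the linear (power) domain: Σ 10^(Lᵢ/10) = 10^(72.3/10) + 10^(76.9/10) + 10^(72.5/10) = 8.374e+07.
Combined level = 10 log₁₀(8.374e+07) = 79.2 dB.

79.2 dB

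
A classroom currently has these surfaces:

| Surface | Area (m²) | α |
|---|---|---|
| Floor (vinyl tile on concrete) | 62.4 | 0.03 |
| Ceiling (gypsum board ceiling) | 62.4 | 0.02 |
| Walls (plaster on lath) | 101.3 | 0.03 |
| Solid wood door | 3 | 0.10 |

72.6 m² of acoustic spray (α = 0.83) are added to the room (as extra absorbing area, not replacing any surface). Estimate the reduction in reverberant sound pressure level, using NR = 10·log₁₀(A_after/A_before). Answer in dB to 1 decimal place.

Summing Sᵢαᵢ: 1.872 + 1.248 + 3.039 + 0.300 → A_before = 6.459 sabins.
Added absorption = 72.6 × 0.83 = 60.258 sabins.
A_after = 6.459 + 60.258 = 66.717 sabins.
NR = 10·log₁₀(66.717/6.459) = 10.1 dB.

10.1 dB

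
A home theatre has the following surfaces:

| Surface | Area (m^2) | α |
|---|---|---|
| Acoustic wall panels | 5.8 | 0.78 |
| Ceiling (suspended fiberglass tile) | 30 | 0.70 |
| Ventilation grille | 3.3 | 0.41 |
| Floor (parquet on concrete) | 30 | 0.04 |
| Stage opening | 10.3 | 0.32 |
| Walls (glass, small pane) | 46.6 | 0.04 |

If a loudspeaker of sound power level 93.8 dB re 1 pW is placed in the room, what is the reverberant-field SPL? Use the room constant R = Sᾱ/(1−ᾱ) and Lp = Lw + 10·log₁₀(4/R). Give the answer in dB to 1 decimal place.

Σ(Sᵢαᵢ) = 5.8×0.78 + 30×0.70 + 3.3×0.41 + 30×0.04 + 10.3×0.32 + 46.6×0.04 = 33.237; total area S = 126.0 m^2.
ᾱ = 33.237/126.0 = 0.2638; R = Sᾱ/(1−ᾱ) = 33.237/(1−0.2638) = 45.147 m^2.
Lp = Lw + 10 log₁₀(4/R) = 93.8 -10.53 = 83.3 dB.

83.3 dB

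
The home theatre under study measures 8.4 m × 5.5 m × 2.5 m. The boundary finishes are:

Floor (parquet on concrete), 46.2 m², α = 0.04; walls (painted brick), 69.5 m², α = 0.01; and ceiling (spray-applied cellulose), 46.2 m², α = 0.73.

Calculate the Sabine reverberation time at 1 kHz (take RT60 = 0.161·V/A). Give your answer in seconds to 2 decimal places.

Summing Sᵢαᵢ: 1.848 + 0.695 + 33.726 → A = 36.269 sabins.
Volume V = 8.4 × 5.5 × 2.5 = 115.5 m³.
RT60 = 0.161 · V / A = 0.161 × 115.5 / 36.269 = 0.51 s.

0.51 s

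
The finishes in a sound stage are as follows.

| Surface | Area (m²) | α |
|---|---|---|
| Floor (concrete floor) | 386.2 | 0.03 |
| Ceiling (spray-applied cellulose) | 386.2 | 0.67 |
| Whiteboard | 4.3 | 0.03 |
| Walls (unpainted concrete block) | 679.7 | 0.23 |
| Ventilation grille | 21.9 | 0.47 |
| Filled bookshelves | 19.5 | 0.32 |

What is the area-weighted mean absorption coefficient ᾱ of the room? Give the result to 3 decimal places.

0.296

S = Σ Sᵢ = 386.2 + 386.2 + 4.3 + 679.7 + 21.9 + 19.5 = 1497.8 m².
A = 386.2×0.03 + 386.2×0.67 + 4.3×0.03 + 679.7×0.23 + 21.9×0.47 + 19.5×0.32 = 443.333 sabins.
ᾱ = A/S = 0.296.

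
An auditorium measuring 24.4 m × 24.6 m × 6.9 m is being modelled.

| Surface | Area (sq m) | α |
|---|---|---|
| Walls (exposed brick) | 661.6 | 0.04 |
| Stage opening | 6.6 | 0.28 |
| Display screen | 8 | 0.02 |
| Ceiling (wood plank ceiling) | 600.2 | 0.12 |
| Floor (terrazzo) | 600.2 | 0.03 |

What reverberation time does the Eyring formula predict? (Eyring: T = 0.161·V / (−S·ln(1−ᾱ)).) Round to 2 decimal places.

5.45 s

S = Σ Sᵢ = 1876.6 sq m.
Σ(Sᵢαᵢ) = 661.6×0.04 + 6.6×0.28 + 8×0.02 + 600.2×0.12 + 600.2×0.03 = 118.502.
Mean coefficient ᾱ = A/S = 0.0631.
Eyring denominator: −S ln(1−ᾱ) = 122.314.
V = 24.4 × 24.6 × 6.9 = 4141.656 m³.
RT60 = 0.161 × 4141.656 / 122.314 = 5.45 s.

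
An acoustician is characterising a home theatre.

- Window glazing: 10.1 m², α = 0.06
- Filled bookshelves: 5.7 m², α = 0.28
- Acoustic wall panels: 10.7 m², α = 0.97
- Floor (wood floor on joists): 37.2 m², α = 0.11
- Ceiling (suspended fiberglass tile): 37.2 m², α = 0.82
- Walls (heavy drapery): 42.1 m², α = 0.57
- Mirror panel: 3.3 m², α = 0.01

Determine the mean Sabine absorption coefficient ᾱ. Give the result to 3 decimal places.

0.487

S = Σ Sᵢ = 10.1 + 5.7 + 10.7 + 37.2 + 37.2 + 42.1 + 3.3 = 146.3 m².
A = 10.1×0.06 + 5.7×0.28 + 10.7×0.97 + 37.2×0.11 + 37.2×0.82 + 42.1×0.57 + 3.3×0.01 = 71.207 sabins.
ᾱ = A/S = 0.487.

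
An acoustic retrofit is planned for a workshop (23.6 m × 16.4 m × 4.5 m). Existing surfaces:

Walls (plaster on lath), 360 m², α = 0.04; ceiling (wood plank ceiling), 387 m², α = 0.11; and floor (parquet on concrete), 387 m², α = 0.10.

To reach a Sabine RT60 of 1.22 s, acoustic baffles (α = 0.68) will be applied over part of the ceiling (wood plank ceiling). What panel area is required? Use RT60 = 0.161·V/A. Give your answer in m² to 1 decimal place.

Total absorption A₁ = 360×0.04 + 387×0.11 + 387×0.10
  = 14.400 + 42.570 + 38.700 = 95.670 m² sabins.
V = 1741.68 m³. Target absorption A₂ = 0.161 × 1741.68 / 1.22 = 229.845 sabins.
ΔA needed = 229.845 − 95.670 = 134.175 sabins.
Each m² of panel replacing the ceiling (wood plank ceiling) adds (0.68 − 0.11) = 0.57 sabins.
Panel area = 134.175 / 0.57 = 235.4 m².

235.4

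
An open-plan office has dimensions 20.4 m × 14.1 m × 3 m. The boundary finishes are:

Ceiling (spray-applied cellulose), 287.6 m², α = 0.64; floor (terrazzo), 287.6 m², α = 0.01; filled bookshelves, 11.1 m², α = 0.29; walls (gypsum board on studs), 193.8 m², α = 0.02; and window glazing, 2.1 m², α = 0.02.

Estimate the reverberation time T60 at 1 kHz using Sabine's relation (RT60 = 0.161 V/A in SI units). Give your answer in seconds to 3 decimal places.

0.716 seconds

Summing Sᵢαᵢ: 184.064 + 2.876 + 3.219 + 3.876 + 0.042 → A = 194.077 sabins.
Room volume: 862.92 m³.
Sabine: RT60 = 0.161 × 862.92 / 194.077 = 0.716 s.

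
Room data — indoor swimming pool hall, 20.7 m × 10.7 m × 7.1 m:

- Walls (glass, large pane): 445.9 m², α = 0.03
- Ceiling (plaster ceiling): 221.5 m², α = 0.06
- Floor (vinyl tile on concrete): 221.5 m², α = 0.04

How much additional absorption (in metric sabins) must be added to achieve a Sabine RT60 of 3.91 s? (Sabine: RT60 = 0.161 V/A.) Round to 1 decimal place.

Equivalent absorption area: A₁ = 445.9×0.03 + 221.5×0.06 + 221.5×0.04 = 35.527 m².
For T = 3.91 s, need A₂ = 0.161·V/T = 0.161·1572.579/3.91 = 64.753 sabins.
Shortfall: 64.753 − 35.527 = 29.2 sabins.

29.2 sabins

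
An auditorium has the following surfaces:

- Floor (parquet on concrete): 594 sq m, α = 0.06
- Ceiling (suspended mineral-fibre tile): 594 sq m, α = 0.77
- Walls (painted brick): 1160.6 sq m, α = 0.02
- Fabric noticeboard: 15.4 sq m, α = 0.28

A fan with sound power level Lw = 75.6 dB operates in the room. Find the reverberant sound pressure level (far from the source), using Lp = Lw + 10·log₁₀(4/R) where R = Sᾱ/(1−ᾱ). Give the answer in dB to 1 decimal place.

Σ(Sᵢαᵢ) = 594×0.06 + 594×0.77 + 1160.6×0.02 + 15.4×0.28 = 520.544; total area S = 2364.0 sq m.
ᾱ = 520.544/2364.0 = 0.2202; R = Sᾱ/(1−ᾱ) = 520.544/(1−0.2202) = 667.535 sq m.
Lp = Lw + 10 log₁₀(4/R) = 75.6 -22.22 = 53.4 dB.

53.4 dB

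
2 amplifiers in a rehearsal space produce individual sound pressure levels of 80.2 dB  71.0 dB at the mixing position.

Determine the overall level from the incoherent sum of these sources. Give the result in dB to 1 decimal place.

Converting to relative power and adding: 10^(80.2/10) + 10^(71.0/10) = 1.173e+08.
Back to dB: 10·log₁₀ Σ = 80.7 dB.

80.7 dB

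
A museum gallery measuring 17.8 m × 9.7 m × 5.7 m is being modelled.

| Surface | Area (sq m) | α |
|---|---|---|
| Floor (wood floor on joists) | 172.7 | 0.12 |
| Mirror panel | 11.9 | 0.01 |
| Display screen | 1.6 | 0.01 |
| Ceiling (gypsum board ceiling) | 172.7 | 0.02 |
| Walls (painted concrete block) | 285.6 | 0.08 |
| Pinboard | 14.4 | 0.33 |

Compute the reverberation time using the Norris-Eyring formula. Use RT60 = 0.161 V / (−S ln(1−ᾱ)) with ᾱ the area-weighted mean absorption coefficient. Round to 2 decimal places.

Total surface area S = 172.7 + 11.9 + 1.6 + 172.7 + 285.6 + 14.4 = 658.9 sq m.
Absorption A = 172.7×0.12 + 11.9×0.01 + 1.6×0.01 + 172.7×0.02 + 285.6×0.08 + 14.4×0.33 = 51.913 sabins.
Mean coefficient ᾱ = A/S = 0.0788.
−S·ln(1−ᾱ) = −658.9 × ln(1 − 0.0788) = 54.081.
V = 17.8 × 9.7 × 5.7 = 984.162 m³.
T = 0.161·V/[−S·ln(1−ᾱ)] = 0.161·984.162/54.081 = 2.93 s.

2.93 s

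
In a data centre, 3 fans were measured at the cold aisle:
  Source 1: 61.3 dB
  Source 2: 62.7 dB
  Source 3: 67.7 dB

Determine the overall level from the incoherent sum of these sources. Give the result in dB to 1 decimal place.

69.6 dB

Σ 10^(Lᵢ/10) = 9.099e+06.
Combined level = 10 log₁₀(9.099e+06) = 69.6 dB.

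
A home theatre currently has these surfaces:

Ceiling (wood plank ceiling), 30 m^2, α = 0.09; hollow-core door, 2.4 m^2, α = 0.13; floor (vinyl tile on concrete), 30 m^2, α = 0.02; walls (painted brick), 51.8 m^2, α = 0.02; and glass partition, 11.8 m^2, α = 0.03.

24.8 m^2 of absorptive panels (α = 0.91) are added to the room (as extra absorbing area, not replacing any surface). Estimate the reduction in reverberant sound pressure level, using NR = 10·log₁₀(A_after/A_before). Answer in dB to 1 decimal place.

7.4 dB

Summing Sᵢαᵢ: 2.700 + 0.312 + 0.600 + 1.036 + 0.354 → A_before = 5.002 sabins.
Treatment contributes 24.8·0.91 = 22.568 sabins.
New total A_after = 27.570 sabins.
Reduction = 10 log₁₀(A_after/A_before) = 10 log₁₀(5.5118) = 7.4 dB.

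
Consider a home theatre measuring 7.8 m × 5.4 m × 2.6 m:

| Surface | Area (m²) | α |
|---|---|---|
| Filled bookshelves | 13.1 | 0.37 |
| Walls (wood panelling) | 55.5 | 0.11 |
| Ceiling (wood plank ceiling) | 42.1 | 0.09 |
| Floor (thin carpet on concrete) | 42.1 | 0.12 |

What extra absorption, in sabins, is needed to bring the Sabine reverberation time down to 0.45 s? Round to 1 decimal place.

Equivalent absorption area: A₁ = 13.1·0.37 + 55.5·0.11 + 42.1·0.09 + 42.1·0.12 = 19.793 m².
Target A₂ = 0.161·109.512/0.45 = 39.181 sabins (V = 109.512 m³).
Shortfall: 39.181 − 19.793 = 19.4 sabins.

19.4 sabins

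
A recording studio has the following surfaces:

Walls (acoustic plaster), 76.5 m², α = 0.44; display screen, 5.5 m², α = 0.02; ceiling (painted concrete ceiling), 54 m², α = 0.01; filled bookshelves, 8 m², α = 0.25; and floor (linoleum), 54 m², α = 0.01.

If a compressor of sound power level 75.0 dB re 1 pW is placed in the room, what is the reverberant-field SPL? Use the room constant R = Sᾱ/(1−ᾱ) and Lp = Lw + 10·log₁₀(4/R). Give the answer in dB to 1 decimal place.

64.5 dB

A = 36.850 sabins; S = 198.0 m².
ᾱ = 36.850/198.0 = 0.1861; R = Sᾱ/(1−ᾱ) = 36.850/(1−0.1861) = 45.276 m².
Lp = 75.0 + 10·log₁₀(4/45.276) = 75.0 + (-10.54) = 64.5 dB.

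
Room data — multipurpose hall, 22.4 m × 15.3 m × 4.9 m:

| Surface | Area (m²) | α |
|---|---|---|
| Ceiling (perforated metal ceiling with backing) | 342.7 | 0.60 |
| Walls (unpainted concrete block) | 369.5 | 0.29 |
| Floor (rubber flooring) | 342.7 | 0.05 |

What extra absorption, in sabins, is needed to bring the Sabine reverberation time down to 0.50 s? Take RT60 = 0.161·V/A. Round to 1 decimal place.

210.8 sabins

Equivalent absorption area: A₁ = 342.7×0.60 + 369.5×0.29 + 342.7×0.05 = 329.910 m².
V = 1679.328 m³. Required absorption A₂ = 0.161 × 1679.328 / 0.50 = 540.744 sabins.
ΔA = A₂ − A₁ = 540.744 − 329.910 = 210.8 sabins.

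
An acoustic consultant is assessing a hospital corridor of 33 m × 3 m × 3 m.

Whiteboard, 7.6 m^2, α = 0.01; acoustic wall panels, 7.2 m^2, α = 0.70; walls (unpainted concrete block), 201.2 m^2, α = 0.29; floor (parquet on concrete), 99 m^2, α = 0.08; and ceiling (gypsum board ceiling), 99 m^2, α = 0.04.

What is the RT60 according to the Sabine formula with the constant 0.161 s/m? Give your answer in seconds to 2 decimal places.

0.63 s

Total absorption A = 7.6*0.01 + 7.2*0.70 + 201.2*0.29 + 99*0.08 + 99*0.04
  = 0.076 + 5.040 + 58.348 + 7.920 + 3.960 = 75.344 m^2 sabins.
Room volume: 297 m³.
T = 0.161 V/A = 0.161·297/75.344 = 0.63 s.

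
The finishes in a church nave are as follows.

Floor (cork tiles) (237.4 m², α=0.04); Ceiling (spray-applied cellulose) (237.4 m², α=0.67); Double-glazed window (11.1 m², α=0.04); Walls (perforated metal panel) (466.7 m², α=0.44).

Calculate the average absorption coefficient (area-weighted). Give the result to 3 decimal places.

Total surface area S = 952.6 m².
A = 237.4*0.04 + 237.4*0.67 + 11.1*0.04 + 466.7*0.44 = 374.346 sabins.
ᾱ = 374.346 / 952.6 = 0.393.

0.393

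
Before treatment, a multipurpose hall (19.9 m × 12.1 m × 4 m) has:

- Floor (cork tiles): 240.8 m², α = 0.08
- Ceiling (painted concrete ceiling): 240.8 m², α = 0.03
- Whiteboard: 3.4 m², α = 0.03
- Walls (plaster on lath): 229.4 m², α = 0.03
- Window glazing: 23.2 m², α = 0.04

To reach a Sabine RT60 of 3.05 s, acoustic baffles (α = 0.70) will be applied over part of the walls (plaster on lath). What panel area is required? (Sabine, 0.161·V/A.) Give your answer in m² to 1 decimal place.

24.5

Total absorption A₁ = 240.8×0.08 + 240.8×0.03 + 3.4×0.03 + 229.4×0.03 + 23.2×0.04
  = 19.264 + 7.224 + 0.102 + 6.882 + 0.928 = 34.400 m² sabins.
Required A₂ = 0.161·963.16/3.05 = 50.842 sabins.
ΔA needed = 50.842 − 34.400 = 16.442 sabins.
Net gain per m²: Δα = 0.70 − 0.03 = 0.67.
Panel area = 16.442 / 0.67 = 24.5 m².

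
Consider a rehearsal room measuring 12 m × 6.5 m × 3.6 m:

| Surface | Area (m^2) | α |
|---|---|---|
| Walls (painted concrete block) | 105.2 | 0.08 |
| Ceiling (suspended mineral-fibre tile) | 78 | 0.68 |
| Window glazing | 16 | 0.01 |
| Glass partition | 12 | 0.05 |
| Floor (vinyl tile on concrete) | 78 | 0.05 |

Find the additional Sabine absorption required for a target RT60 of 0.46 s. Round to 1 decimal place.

Summing Sᵢαᵢ: 8.416 + 53.040 + 0.160 + 0.600 + 3.900 → A₁ = 66.116 sabins.
V = 280.8 m³. Required absorption A₂ = 0.161 × 280.8 / 0.46 = 98.280 sabins.
Shortfall: 98.280 − 66.116 = 32.2 sabins.

32.2 sabins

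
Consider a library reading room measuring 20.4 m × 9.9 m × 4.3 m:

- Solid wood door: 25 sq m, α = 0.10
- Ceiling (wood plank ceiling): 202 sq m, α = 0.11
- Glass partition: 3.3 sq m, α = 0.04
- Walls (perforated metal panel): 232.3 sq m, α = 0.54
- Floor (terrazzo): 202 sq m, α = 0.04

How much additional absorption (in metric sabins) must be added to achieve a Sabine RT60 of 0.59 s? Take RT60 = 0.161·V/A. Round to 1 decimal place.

Summing Sᵢαᵢ: 2.500 + 22.220 + 0.132 + 125.442 + 8.080 → A₁ = 158.374 sabins.
Target A₂ = 0.161·868.428/0.59 = 236.978 sabins (V = 868.428 m³).
Additional absorption ΔA = 236.978 − 158.374 = 78.6 sabins.

78.6 sabins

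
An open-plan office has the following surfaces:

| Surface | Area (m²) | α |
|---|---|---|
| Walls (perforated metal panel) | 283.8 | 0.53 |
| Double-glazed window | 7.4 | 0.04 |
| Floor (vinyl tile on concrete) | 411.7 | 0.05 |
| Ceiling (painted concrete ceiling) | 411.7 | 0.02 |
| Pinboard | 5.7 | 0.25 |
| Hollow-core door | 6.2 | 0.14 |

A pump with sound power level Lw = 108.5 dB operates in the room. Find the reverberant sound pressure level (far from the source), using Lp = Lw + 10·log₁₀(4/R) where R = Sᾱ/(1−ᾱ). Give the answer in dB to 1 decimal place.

Σ(Sᵢαᵢ) = 283.8×0.53 + 7.4×0.04 + 411.7×0.05 + 411.7×0.02 + 5.7×0.25 + 6.2×0.14 = 181.822; total area S = 1126.5 m².
ᾱ = 181.822/1126.5 = 0.1614; R = Sᾱ/(1−ᾱ) = 181.822/(1−0.1614) = 216.816 m².
Lp = Lw + 10 log₁₀(4/R) = 108.5 -17.34 = 91.2 dB.

91.2 dB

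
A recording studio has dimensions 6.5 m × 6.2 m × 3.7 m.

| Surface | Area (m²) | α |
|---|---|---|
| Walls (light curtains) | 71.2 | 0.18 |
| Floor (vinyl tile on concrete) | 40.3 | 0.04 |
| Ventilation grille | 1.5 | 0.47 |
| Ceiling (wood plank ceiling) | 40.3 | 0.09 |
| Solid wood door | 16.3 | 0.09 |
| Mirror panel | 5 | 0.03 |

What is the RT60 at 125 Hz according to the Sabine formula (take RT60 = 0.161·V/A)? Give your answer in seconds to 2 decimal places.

Total absorption A = 71.2×0.18 + 40.3×0.04 + 1.5×0.47 + 40.3×0.09 + 16.3×0.09 + 5×0.03
  = 12.816 + 1.612 + 0.705 + 3.627 + 1.467 + 0.150 = 20.377 m² sabins.
V = 6.5·6.2·3.7 = 149.11 m³.
RT60 = 0.161 · V / A = 0.161 × 149.11 / 20.377 = 1.18 s.

1.18 s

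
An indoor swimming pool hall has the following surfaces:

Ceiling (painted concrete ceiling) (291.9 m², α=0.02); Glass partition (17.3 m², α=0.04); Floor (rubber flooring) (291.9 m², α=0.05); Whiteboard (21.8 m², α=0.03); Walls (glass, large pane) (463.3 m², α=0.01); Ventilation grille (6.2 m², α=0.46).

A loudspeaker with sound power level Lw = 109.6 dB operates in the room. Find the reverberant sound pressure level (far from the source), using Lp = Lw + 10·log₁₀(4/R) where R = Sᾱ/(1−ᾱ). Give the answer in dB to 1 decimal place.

100.8 dB

Σ(Sᵢαᵢ) = 291.9×0.02 + 17.3×0.04 + 291.9×0.05 + 21.8×0.03 + 463.3×0.01 + 6.2×0.46 = 29.264; total area S = 1092.4 m².
ᾱ = 0.0268, so room constant R = A/(1−ᾱ) = 30.070 m².
Lp = 109.6 + 10·log₁₀(4/30.070) = 109.6 + (-8.76) = 100.8 dB.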